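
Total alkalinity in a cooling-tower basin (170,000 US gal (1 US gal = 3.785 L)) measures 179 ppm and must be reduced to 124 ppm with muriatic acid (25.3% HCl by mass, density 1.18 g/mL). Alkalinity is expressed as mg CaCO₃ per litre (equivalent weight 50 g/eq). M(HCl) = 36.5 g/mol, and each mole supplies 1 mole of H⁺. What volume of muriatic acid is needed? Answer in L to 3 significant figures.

86.5 L

Volume: 170,000 US gal × 3.785 L/gal = 643,450 L.
Alkalinity to neutralize: (179 − 124) = 55 mg/L as CaCO₃ × 643,450 L = 35,390 g as CaCO₃.
Equivalents of H⁺ required: 35,390 ÷ 50 g/eq = 707.8 eq = 707.8 mol HCl.
Mass of HCl: 707.8 × 36.5 = 25,830 g.
Mass of 25.3% solution: 25,830 / 0.253 = 102,100 g.
Volume: 102,100 g ÷ 1.18 g/mL = 86,540 mL.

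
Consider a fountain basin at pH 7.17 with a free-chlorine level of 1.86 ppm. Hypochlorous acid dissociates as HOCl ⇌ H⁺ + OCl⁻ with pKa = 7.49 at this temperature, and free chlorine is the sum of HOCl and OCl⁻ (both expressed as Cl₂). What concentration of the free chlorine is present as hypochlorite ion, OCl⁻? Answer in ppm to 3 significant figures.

0.602 ppm

[OCl⁻]/[HOCl] = 10^(pH − pKa) = 10^(7.17 − 7.49) = 10^-0.32 = 0.4786.
Fraction as HOCl = 1 / (1 + 0.4786) = 0.6763.
OCl⁻ = (1 − 0.6763) × 1.86 ppm = 0.6021 ppm.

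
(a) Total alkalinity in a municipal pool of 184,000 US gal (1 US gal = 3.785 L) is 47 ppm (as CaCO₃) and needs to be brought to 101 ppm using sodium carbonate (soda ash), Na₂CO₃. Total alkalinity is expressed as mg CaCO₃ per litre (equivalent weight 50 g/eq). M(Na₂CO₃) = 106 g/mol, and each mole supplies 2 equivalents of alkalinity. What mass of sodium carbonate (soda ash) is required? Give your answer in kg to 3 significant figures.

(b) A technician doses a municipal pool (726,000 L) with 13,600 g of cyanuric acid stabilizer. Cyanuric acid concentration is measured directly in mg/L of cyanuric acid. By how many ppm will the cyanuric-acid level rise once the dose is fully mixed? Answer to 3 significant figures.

(a) 39.9 kg; (b) 18.7 ppm

(a) Volume: 184,000 US gal × 3.785 L/gal = 696,440 L.
(a) Alkalinity to add: (101 − 47) = 54 mg/L as CaCO₃ × 696,440 L = 37,610 g as CaCO₃.
(a) Equivalents: 37,610 g ÷ 50 g/eq = 752.2 eq.
(a) Each mole of Na₂CO₃ supplies 2 eq, so 752.2 / 2 = 376.1 mol.
(a) Mass: 376.1 mol × 106 g/mol = 39,860 g.

(b) Rise: 13,600 g / 726,000 L × 1000 = 18.73 mg/L.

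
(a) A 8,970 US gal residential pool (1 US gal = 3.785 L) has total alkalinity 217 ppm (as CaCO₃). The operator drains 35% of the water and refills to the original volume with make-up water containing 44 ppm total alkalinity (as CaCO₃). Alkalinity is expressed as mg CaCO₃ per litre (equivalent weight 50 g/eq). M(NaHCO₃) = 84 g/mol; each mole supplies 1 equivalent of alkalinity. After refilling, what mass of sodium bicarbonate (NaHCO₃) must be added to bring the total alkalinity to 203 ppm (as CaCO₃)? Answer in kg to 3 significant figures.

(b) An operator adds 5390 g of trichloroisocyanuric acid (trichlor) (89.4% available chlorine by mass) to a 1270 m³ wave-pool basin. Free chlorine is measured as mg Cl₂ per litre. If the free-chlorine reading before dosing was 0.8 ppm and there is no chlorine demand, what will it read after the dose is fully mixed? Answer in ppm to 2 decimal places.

(a) 2.66 kg; (b) 4.59 ppm

(a) Volume: 8,970 US gal × 3.785 L/gal = 33,951 L.
(a) After draining 35% and refilling: 217 × 0.65 + 44 × 0.35 = 156.45 ppm.
(a) Deficit to target: 203 − 156.45 = 46.55 mg/L.
(a) As CaCO₃: 46.55 mg/L × 33,951 L = 1580 g; ÷ 50 g/eq ÷ 1 = 31.61 mol NaHCO₃.
(a) Mass: 31.61 × 84 = 2655 g.

(b) Volume: 1270 m³ = 1,270,000 L.
(b) Available chlorine delivered: 5390 g × 0.894 = 4819 g as Cl₂.
(b) Concentration rise: 4819 g / 1,270,000 L = 3.794 mg/L = 3.79 ppm.
(b) Final FC: 0.8 + 3.79 = 4.59 ppm.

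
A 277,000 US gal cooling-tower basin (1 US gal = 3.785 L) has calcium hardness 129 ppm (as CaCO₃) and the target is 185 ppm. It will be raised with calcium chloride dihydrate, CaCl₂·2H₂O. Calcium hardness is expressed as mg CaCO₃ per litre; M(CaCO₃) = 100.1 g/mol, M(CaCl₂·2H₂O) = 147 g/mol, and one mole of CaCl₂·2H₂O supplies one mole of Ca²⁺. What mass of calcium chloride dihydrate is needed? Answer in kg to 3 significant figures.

Volume: 277,000 US gal × 3.785 L/gal = 1,048,445 L.
Hardness to add: (185 − 129) = 56 mg/L as CaCO₃ × 1,048,445 L = 58,710 g as CaCO₃.
Moles of Ca²⁺ (1 mol Ca²⁺ ≡ 1 mol CaCO₃): 58,710 / 100.1 g/mol = 586.5 mol.
Mass of CaCl₂·2H₂O: 586.5 × 147 = 86,220 g.

86.2 kg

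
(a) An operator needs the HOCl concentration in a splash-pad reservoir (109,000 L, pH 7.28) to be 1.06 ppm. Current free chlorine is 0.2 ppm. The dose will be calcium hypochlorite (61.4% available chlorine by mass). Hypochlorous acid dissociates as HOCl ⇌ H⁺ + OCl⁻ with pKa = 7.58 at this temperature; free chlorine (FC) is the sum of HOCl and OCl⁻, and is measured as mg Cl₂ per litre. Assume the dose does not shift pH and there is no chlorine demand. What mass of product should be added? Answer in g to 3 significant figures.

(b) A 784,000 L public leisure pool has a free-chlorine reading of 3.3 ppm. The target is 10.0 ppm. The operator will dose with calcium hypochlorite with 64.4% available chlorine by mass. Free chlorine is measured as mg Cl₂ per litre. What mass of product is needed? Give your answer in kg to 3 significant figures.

(a) 247 g; (b) 8.16 kg

(a) [OCl⁻]/[HOCl] = 10^(pH − pKa) = 10^(7.28 − 7.58) = 0.5012; fraction as HOCl = 1/(1 + 0.5012) = 0.6661.
(a) Free chlorine required for 1.06 ppm HOCl: 1.06 / 0.6661 = 1.591 ppm.
(a) FC to add: 1.591 − 0.2 = 1.391 mg/L as Cl₂.
(a) Cl₂ equivalent: 1.391 mg/L × 109,000 L = 151.6 g.
(a) Product at 61.4% available Cl: 151.6 / 0.614 = 247 g.

(b) Chlorine deficit: 10.0 − 3.3 = 6.7 ppm = 6.7 mg/L as Cl₂.
(b) Cl₂ equivalent needed: 6.7 mg/L × 784,000 L = 5,253,000 mg = 5253 g.
(b) Product at 64.4% available chlorine: 5253 / 0.644 = 8157 g.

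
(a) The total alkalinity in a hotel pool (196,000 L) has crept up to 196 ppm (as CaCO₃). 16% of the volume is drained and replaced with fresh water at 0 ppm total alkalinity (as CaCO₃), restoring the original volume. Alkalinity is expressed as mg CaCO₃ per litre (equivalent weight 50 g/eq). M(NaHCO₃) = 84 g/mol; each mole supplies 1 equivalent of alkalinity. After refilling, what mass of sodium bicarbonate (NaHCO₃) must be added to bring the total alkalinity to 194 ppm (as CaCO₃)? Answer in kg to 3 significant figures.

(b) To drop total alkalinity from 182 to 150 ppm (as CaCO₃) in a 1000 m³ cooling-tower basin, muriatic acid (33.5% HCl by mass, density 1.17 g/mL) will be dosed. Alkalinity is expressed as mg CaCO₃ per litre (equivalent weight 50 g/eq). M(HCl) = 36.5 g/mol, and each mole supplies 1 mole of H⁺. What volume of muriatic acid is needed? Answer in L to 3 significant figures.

(a) After draining 16% and refilling: 196 × 0.84 + 0 × 0.16 = 164.64 ppm.
(a) Deficit to target: 194 − 164.64 = 29.36 mg/L.
(a) As CaCO₃: 29.36 mg/L × 196,000 L = 5755 g; ÷ 50 g/eq ÷ 1 = 115.1 mol NaHCO₃.
(a) Mass: 115.1 × 84 = 9668 g.

(b) Volume: 1000 m³ = 1,000,000 L.
(b) Alkalinity to neutralize: (182 − 150) = 32 mg/L as CaCO₃ × 1,000,000 L = 32,000 g as CaCO₃.
(b) Equivalents of H⁺ required: 32,000 ÷ 50 g/eq = 640 eq = 640 mol HCl.
(b) Mass of HCl: 640 × 36.5 = 23,360 g.
(b) Mass of 33.5% solution: 23,360 / 0.335 = 69,730 g.
(b) Volume: 69,730 g ÷ 1.17 g/mL = 59,600 mL.

(a) 9.67 kg; (b) 59.6 L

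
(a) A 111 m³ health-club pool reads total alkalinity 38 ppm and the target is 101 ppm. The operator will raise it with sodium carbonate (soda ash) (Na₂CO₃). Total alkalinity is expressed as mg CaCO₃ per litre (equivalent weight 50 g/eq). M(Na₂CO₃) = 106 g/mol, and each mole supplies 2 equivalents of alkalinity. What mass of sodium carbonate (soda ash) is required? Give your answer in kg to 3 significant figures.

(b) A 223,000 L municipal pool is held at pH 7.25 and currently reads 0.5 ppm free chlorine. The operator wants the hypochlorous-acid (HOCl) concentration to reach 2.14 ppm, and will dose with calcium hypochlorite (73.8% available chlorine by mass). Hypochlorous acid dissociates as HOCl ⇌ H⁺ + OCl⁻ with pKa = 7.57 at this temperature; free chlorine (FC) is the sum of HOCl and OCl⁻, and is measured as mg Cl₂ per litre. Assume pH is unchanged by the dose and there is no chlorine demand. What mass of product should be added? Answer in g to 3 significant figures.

(a) 7.41 kg; (b) 805 g

(a) Volume: 111 m³ = 111,000 L.
(a) Alkalinity to add: (101 − 38) = 63 mg/L as CaCO₃ × 111,000 L = 6993 g as CaCO₃.
(a) Equivalents: 6993 g ÷ 50 g/eq = 139.9 eq.
(a) Each mole of Na₂CO₃ supplies 2 eq, so 139.9 / 2 = 69.93 mol.
(a) Mass: 69.93 mol × 106 g/mol = 7413 g.

(b) [OCl⁻]/[HOCl] = 10^(pH − pKa) = 10^(7.25 − 7.57) = 0.4786; fraction as HOCl = 1/(1 + 0.4786) = 0.6763.
(b) Free chlorine required for 2.14 ppm HOCl: 2.14 / 0.6763 = 3.164 ppm.
(b) FC to add: 3.164 − 0.5 = 2.664 mg/L as Cl₂.
(b) Cl₂ equivalent: 2.664 mg/L × 223,000 L = 594.1 g.
(b) Product at 73.8% available Cl: 594.1 / 0.738 = 805.1 g.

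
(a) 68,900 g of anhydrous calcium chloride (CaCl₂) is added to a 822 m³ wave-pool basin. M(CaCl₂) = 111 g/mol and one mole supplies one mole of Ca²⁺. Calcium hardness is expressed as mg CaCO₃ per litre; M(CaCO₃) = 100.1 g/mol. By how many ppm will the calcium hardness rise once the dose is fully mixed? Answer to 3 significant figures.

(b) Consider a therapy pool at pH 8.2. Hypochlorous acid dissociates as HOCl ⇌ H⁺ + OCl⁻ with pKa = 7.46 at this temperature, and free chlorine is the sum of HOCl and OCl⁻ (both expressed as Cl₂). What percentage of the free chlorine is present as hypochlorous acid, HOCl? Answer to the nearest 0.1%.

(a) Volume: 822 m³ = 822,000 L.
(a) Moles of Ca²⁺: 68,900 g ÷ 111 g/mol = 620.7 mol.
(a) As CaCO₃: 620.7 mol × 100.1 g/mol = 62,130 g.
(a) Rise: 62,130 g / 822,000 L × 1000 = 75.59 mg/L.

(b) [OCl⁻]/[HOCl] = 10^(pH − pKa) = 10^(8.2 − 7.46) = 10^0.74 = 5.495.
(b) Fraction as HOCl = 1 / (1 + 5.495) = 0.154.

(a) 75.6 ppm; (b) 15.4%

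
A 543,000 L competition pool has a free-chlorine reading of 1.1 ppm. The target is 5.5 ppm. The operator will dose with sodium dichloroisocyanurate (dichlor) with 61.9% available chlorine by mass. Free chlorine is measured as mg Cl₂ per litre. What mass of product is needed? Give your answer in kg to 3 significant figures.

3.86 kg

Chlorine deficit: 5.5 − 1.1 = 4.4 ppm = 4.4 mg/L as Cl₂.
Cl₂ equivalent needed: 4.4 mg/L × 543,000 L = 2,389,000 mg = 2389 g.
Product at 61.9% available chlorine: 2389 / 0.619 = 3860 g.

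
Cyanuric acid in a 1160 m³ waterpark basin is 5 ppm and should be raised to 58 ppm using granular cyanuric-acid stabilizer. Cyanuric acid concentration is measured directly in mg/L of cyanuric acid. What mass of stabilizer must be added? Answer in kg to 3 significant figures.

61.5 kg

Volume: 1160 m³ = 1,160,000 L.
CYA to add: (58 − 5) = 53 mg/L × 1,160,000 L = 61,480 g cyanuric acid.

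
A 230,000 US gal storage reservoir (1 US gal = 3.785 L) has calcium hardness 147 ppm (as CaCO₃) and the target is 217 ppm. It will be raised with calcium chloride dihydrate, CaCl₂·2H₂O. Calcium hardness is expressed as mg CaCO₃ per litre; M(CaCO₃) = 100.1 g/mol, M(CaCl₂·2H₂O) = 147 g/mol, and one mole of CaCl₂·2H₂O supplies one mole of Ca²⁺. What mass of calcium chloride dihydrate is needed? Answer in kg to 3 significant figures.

Volume: 230,000 US gal × 3.785 L/gal = 870,550 L.
Hardness to add: (217 − 147) = 70 mg/L as CaCO₃ × 870,550 L = 60,940 g as CaCO₃.
Moles of Ca²⁺ (1 mol Ca²⁺ ≡ 1 mol CaCO₃): 60,940 / 100.1 g/mol = 608.8 mol.
Mass of CaCl₂·2H₂O: 608.8 × 147 = 89,490 g.

89.5 kg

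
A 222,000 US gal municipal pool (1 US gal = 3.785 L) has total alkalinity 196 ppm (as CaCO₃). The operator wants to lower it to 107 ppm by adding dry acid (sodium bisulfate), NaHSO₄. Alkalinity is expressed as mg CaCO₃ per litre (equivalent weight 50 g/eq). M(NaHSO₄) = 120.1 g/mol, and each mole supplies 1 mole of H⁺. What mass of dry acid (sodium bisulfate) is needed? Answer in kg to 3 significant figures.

180 kg

Volume: 222,000 US gal × 3.785 L/gal = 840,270 L.
Alkalinity to neutralize: (196 − 107) = 89 mg/L as CaCO₃ × 840,270 L = 74,780 g as CaCO₃.
Equivalents of H⁺ required: 74,780 ÷ 50 g/eq = 1496 eq = 1496 mol NaHSO₄.
Mass of NaHSO₄: 1496 × 120.1 = 179,600 g.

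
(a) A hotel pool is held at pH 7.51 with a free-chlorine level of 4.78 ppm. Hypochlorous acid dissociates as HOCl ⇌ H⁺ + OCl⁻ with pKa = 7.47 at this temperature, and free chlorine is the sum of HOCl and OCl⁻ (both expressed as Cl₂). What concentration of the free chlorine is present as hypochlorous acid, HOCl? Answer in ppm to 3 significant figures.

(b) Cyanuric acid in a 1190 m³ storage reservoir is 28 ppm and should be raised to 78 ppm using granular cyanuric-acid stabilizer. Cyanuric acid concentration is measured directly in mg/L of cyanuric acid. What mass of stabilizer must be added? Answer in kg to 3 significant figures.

(a) 2.28 ppm; (b) 59.5 kg

(a) [OCl⁻]/[HOCl] = 10^(pH − pKa) = 10^(7.51 − 7.47) = 10^0.04 = 1.096.
(a) Fraction as HOCl = 1 / (1 + 1.096) = 0.477.
(a) HOCl = 0.477 × 4.78 ppm = 2.28 ppm.

(b) Volume: 1190 m³ = 1,190,000 L.
(b) CYA to add: (78 − 28) = 50 mg/L × 1,190,000 L = 59,500 g cyanuric acid.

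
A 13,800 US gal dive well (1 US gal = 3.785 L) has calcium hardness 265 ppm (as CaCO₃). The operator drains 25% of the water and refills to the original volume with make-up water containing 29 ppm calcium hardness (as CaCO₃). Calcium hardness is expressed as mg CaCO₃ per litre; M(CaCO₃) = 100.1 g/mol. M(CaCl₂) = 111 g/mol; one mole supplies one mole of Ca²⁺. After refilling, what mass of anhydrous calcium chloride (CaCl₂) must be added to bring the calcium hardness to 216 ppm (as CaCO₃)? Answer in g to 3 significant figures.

Volume: 13,800 US gal × 3.785 L/gal = 52,233 L.
After draining 25% and refilling: 265 × 0.75 + 29 × 0.25 = 206 ppm.
Deficit to target: 216 − 206 = 10 mg/L.
As CaCO₃: 10 mg/L × 52,233 L = 522.3 g; ÷ 100.1 = 5.218 mol Ca²⁺.
Mass: 5.218 × 111 = 579.2 g.

579 g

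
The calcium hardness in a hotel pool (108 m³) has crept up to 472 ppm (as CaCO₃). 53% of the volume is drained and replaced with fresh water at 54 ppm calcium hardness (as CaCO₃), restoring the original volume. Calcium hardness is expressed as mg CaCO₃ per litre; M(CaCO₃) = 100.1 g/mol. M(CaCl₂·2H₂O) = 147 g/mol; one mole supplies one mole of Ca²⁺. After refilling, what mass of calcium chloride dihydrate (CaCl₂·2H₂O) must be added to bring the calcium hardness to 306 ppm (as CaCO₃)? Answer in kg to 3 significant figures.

8.81 kg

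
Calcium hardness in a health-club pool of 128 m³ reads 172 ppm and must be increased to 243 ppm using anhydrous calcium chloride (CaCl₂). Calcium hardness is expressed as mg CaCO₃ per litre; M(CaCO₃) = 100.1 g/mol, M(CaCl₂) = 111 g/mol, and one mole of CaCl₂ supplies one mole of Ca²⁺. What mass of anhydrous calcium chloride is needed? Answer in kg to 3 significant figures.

10.1 kg

Volume: 128 m³ = 128,000 L.
Hardness to add: (243 − 172) = 71 mg/L as CaCO₃ × 128,000 L = 9088 g as CaCO₃.
Moles of Ca²⁺ (1 mol Ca²⁺ ≡ 1 mol CaCO₃): 9088 / 100.1 g/mol = 90.79 mol.
Mass of CaCl₂: 90.79 × 111 = 10,080 g.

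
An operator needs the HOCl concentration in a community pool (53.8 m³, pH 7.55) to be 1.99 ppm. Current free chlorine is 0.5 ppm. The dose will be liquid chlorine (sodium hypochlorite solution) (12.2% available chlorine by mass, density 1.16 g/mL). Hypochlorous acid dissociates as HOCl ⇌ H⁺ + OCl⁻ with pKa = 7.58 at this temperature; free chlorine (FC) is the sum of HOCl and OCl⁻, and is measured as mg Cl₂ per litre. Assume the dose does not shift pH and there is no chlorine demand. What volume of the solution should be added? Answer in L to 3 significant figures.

1.27 L

Volume: 53.8 m³ = 53,800 L.
[OCl⁻]/[HOCl] = 10^(pH − pKa) = 10^(7.55 − 7.58) = 0.9333; fraction as HOCl = 1/(1 + 0.9333) = 0.5173.
Free chlorine required for 1.99 ppm HOCl: 1.99 / 0.5173 = 3.847 ppm.
FC to add: 3.847 − 0.5 = 3.347 mg/L as Cl₂.
Cl₂ equivalent: 3.347 mg/L × 53,800 L = 180.1 g.
Product at 12.2% available Cl: 180.1 / 0.122 = 1476 g.
Volume: 1476 g ÷ 1.16 g/mL = 1272 mL.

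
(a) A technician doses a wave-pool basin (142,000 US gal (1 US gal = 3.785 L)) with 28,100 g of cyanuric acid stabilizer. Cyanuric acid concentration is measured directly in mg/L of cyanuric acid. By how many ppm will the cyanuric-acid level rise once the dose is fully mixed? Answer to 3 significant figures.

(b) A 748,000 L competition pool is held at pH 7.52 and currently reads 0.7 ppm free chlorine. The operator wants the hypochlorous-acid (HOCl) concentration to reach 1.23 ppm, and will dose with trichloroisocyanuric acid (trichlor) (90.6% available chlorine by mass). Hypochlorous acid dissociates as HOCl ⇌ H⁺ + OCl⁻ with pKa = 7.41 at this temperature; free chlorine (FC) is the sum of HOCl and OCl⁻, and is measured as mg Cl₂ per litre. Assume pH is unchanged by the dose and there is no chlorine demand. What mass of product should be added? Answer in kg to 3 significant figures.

(a) 52.3 ppm; (b) 1.75 kg

(a) Volume: 142,000 US gal × 3.785 L/gal = 537,470 L.
(a) Rise: 28,100 g / 537,470 L × 1000 = 52.28 mg/L.

(b) [OCl⁻]/[HOCl] = 10^(pH − pKa) = 10^(7.52 − 7.41) = 1.288; fraction as HOCl = 1/(1 + 1.288) = 0.437.
(b) Free chlorine required for 1.23 ppm HOCl: 1.23 / 0.437 = 2.815 ppm.
(b) FC to add: 2.815 − 0.7 = 2.115 mg/L as Cl₂.
(b) Cl₂ equivalent: 2.115 mg/L × 748,000 L = 1582 g.
(b) Product at 90.6% available Cl: 1582 / 0.906 = 1746 g.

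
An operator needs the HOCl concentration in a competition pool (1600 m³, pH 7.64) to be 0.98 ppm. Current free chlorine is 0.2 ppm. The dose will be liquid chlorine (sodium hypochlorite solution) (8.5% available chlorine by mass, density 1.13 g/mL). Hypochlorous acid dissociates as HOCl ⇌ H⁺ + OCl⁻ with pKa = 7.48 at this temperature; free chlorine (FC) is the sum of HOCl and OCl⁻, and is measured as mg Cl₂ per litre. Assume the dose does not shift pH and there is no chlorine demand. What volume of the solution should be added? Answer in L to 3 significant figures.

36.6 L

Volume: 1600 m³ = 1,600,000 L.
[OCl⁻]/[HOCl] = 10^(pH − pKa) = 10^(7.64 − 7.48) = 1.445; fraction as HOCl = 1/(1 + 1.445) = 0.4089.
Free chlorine required for 0.98 ppm HOCl: 0.98 / 0.4089 = 2.397 ppm.
FC to add: 2.397 − 0.2 = 2.197 mg/L as Cl₂.
Cl₂ equivalent: 2.197 mg/L × 1,600,000 L = 3514 g.
Product at 8.5% available Cl: 3514 / 0.085 = 41,350 g.
Volume: 41,350 g ÷ 1.13 g/mL = 36,590 mL.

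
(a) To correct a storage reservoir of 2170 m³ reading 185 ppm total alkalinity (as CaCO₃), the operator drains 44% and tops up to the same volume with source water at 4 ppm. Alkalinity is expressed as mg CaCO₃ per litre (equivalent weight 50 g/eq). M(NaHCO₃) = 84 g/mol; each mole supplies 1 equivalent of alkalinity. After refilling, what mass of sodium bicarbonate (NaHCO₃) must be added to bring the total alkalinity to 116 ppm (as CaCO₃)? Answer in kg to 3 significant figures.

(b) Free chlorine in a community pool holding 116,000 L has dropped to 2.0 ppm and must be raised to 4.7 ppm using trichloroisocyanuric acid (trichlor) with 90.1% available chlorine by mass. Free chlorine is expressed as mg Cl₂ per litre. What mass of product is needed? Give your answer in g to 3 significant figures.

(a) Volume: 2170 m³ = 2,170,000 L.
(a) After draining 44% and refilling: 185 × 0.56 + 4 × 0.44 = 105.36 ppm.
(a) Deficit to target: 116 − 105.36 = 10.64 mg/L.
(a) As CaCO₃: 10.64 mg/L × 2,170,000 L = 23,090 g; ÷ 50 g/eq ÷ 1 = 461.8 mol NaHCO₃.
(a) Mass: 461.8 × 84 = 38,790 g.

(b) Chlorine deficit: 4.7 − 2.0 = 2.7 ppm = 2.7 mg/L as Cl₂.
(b) Cl₂ equivalent needed: 2.7 mg/L × 116,000 L = 313,200 mg = 313.2 g.
(b) Product at 90.1% available chlorine: 313.2 / 0.901 = 347.6 g.

(a) 38.8 kg; (b) 348 g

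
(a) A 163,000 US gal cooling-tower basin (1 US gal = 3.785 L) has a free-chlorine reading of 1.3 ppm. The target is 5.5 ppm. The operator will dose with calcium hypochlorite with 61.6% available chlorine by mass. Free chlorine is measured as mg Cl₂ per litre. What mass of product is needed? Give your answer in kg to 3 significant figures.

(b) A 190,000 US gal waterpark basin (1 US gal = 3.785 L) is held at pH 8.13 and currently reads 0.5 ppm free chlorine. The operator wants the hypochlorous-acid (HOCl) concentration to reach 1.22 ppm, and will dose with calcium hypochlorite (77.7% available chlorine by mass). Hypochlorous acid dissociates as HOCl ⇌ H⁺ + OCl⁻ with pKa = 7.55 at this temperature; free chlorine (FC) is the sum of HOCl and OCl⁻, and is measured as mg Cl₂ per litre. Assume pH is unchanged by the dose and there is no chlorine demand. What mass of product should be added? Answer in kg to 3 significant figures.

(a) Volume: 163,000 US gal × 3.785 L/gal = 616,955 L.
(a) Chlorine deficit: 5.5 − 1.3 = 4.2 ppm = 4.2 mg/L as Cl₂.
(a) Cl₂ equivalent needed: 4.2 mg/L × 616,955 L = 2,591,000 mg = 2591 g.
(a) Product at 61.6% available chlorine: 2591 / 0.616 = 4207 g.

(b) Volume: 190,000 US gal × 3.785 L/gal = 719,150 L.
(b) [OCl⁻]/[HOCl] = 10^(pH − pKa) = 10^(8.13 − 7.55) = 3.802; fraction as HOCl = 1/(1 + 3.802) = 0.2083.
(b) Free chlorine required for 1.22 ppm HOCl: 1.22 / 0.2083 = 5.858 ppm.
(b) FC to add: 5.858 − 0.5 = 5.358 mg/L as Cl₂.
(b) Cl₂ equivalent: 5.358 mg/L × 719,150 L = 3853 g.
(b) Product at 77.7% available Cl: 3853 / 0.777 = 4959 g.

(a) 4.21 kg; (b) 4.96 kg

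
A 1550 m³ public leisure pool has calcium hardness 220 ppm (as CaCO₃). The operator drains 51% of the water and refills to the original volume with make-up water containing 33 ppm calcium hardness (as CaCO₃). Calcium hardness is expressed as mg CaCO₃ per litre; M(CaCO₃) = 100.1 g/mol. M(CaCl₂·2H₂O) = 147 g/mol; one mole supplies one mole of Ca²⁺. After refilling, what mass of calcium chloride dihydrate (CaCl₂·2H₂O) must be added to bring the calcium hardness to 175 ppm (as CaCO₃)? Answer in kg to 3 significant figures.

115 kg

Volume: 1550 m³ = 1,550,000 L.
After draining 51% and refilling: 220 × 0.49 + 33 × 0.51 = 124.63 ppm.
Deficit to target: 175 − 124.63 = 50.37 mg/L.
As CaCO₃: 50.37 mg/L × 1,550,000 L = 78,070 g; ÷ 100.1 = 780 mol Ca²⁺.
Mass: 780 × 147 = 114,700 g.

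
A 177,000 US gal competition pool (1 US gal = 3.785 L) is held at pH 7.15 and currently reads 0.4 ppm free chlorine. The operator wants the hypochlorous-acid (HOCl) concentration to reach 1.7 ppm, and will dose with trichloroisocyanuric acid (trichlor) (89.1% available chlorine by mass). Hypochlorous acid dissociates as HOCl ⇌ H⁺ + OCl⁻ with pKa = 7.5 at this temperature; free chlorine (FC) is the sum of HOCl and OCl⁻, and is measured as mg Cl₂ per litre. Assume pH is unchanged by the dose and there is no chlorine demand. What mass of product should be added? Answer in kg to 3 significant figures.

Volume: 177,000 US gal × 3.785 L/gal = 669,945 L.
[OCl⁻]/[HOCl] = 10^(pH − pKa) = 10^(7.15 − 7.5) = 0.4467; fraction as HOCl = 1/(1 + 0.4467) = 0.6912.
Free chlorine required for 1.7 ppm HOCl: 1.7 / 0.6912 = 2.459 ppm.
FC to add: 2.459 − 0.4 = 2.059 mg/L as Cl₂.
Cl₂ equivalent: 2.059 mg/L × 669,945 L = 1380 g.
Product at 89.1% available Cl: 1380 / 0.891 = 1548 g.

1.55 kg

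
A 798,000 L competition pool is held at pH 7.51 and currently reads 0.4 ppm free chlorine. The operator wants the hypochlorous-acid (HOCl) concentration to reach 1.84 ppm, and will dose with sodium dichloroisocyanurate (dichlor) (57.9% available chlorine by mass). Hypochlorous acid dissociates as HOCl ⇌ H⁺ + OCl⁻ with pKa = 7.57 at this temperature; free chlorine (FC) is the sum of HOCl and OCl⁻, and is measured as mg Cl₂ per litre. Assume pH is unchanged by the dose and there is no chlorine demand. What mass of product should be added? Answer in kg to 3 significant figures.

4.19 kg

[OCl⁻]/[HOCl] = 10^(pH − pKa) = 10^(7.51 − 7.57) = 0.871; fraction as HOCl = 1/(1 + 0.871) = 0.5345.
Free chlorine required for 1.84 ppm HOCl: 1.84 / 0.5345 = 3.443 ppm.
FC to add: 3.443 − 0.4 = 3.043 mg/L as Cl₂.
Cl₂ equivalent: 3.043 mg/L × 798,000 L = 2428 g.
Product at 57.9% available Cl: 2428 / 0.579 = 4193 g.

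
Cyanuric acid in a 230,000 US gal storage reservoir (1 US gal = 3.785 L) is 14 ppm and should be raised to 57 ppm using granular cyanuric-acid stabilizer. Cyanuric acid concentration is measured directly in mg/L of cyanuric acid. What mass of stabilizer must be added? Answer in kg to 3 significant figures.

37.4 kg

Volume: 230,000 US gal × 3.785 L/gal = 870,550 L.
CYA to add: (57 − 14) = 43 mg/L × 870,550 L = 37,430 g cyanuric acid.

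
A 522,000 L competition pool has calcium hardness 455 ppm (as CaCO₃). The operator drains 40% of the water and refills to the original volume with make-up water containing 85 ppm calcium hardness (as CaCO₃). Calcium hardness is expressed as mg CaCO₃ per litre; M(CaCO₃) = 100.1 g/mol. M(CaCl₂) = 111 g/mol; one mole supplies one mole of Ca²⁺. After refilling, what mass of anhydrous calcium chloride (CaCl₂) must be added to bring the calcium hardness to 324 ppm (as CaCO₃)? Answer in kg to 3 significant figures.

After draining 40% and refilling: 455 × 0.60 + 85 × 0.40 = 307 ppm.
Deficit to target: 324 − 307 = 17 mg/L.
As CaCO₃: 17 mg/L × 522,000 L = 8874 g; ÷ 100.1 = 88.65 mol Ca²⁺.
Mass: 88.65 × 111 = 9840 g.

9.84 kg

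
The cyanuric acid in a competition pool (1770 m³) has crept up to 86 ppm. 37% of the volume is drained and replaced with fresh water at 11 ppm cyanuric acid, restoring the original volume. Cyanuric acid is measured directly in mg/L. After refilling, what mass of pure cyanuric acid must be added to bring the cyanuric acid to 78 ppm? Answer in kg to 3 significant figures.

Volume: 1770 m³ = 1,770,000 L.
After draining 37% and refilling: 86 × 0.63 + 11 × 0.37 = 58.25 ppm.
Deficit to target: 78 − 58.25 = 19.75 mg/L.
Mass: 19.75 mg/L × 1,770,000 L = 34,960 g cyanuric acid.

35.0 kg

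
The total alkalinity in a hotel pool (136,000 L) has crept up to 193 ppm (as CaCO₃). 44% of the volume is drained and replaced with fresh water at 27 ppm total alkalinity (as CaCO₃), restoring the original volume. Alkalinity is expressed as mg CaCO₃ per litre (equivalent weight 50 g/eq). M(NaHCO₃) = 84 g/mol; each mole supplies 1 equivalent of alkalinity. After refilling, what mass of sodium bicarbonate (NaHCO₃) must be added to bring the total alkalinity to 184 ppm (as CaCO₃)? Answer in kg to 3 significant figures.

14.6 kg

After draining 44% and refilling: 193 × 0.56 + 27 × 0.44 = 119.96 ppm.
Deficit to target: 184 − 119.96 = 64.04 mg/L.
As CaCO₃: 64.04 mg/L × 136,000 L = 8709 g; ÷ 50 g/eq ÷ 1 = 174.2 mol NaHCO₃.
Mass: 174.2 × 84 = 14,630 g.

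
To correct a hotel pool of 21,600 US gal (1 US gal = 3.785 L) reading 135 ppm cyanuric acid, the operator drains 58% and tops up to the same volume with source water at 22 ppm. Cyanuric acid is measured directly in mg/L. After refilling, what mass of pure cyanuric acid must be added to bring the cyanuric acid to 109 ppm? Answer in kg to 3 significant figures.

Volume: 21,600 US gal × 3.785 L/gal = 81,756 L.
After draining 58% and refilling: 135 × 0.42 + 22 × 0.58 = 69.46 ppm.
Deficit to target: 109 − 69.46 = 39.54 mg/L.
Mass: 39.54 mg/L × 81,756 L = 3233 g cyanuric acid.

3.23 kg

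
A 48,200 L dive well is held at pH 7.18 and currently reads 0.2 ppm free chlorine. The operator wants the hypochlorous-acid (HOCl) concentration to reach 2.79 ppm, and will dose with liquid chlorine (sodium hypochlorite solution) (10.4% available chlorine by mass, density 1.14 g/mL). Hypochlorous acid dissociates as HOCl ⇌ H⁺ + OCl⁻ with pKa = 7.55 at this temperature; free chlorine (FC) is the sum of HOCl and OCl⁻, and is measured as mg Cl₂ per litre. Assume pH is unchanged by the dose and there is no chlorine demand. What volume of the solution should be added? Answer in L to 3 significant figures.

[OCl⁻]/[HOCl] = 10^(pH − pKa) = 10^(7.18 − 7.55) = 0.4266; fraction as HOCl = 1/(1 + 0.4266) = 0.701.
Free chlorine required for 2.79 ppm HOCl: 2.79 / 0.701 = 3.98 ppm.
FC to add: 3.98 − 0.2 = 3.78 mg/L as Cl₂.
Cl₂ equivalent: 3.78 mg/L × 48,200 L = 182.2 g.
Product at 10.4% available Cl: 182.2 / 0.104 = 1752 g.
Volume: 1752 g ÷ 1.14 g/mL = 1537 mL.

1.54 L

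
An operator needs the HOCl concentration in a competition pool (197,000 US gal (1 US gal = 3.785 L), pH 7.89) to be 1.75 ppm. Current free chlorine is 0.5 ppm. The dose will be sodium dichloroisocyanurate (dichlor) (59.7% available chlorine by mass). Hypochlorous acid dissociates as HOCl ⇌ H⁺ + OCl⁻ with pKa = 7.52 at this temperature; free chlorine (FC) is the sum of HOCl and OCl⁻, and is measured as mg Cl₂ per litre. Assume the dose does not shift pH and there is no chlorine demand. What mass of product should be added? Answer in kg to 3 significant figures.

6.69 kg

Volume: 197,000 US gal × 3.785 L/gal = 745,645 L.
[OCl⁻]/[HOCl] = 10^(pH − pKa) = 10^(7.89 − 7.52) = 2.344; fraction as HOCl = 1/(1 + 2.344) = 0.299.
Free chlorine required for 1.75 ppm HOCl: 1.75 / 0.299 = 5.852 ppm.
FC to add: 5.852 − 0.5 = 5.352 mg/L as Cl₂.
Cl₂ equivalent: 5.352 mg/L × 745,645 L = 3991 g.
Product at 59.7% available Cl: 3991 / 0.597 = 6685 g.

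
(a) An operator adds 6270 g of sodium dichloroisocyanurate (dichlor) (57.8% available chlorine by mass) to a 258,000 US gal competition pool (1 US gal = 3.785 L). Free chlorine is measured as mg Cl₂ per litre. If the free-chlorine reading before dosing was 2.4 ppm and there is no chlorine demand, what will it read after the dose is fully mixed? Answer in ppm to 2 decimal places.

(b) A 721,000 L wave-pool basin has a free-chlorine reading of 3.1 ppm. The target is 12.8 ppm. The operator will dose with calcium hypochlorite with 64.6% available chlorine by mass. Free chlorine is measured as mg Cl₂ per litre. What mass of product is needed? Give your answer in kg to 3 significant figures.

(a) 6.11 ppm; (b) 10.8 kg

(a) Volume: 258,000 US gal × 3.785 L/gal = 976,530 L.
(a) Available chlorine delivered: 6270 g × 0.578 = 3624 g as Cl₂.
(a) Concentration rise: 3624 g / 976,530 L = 3.711 mg/L = 3.71 ppm.
(a) Final FC: 2.4 + 3.71 = 6.11 ppm.

(b) Chlorine deficit: 12.8 − 3.1 = 9.7 ppm = 9.7 mg/L as Cl₂.
(b) Cl₂ equivalent needed: 9.7 mg/L × 721,000 L = 6,994,000 mg = 6994 g.
(b) Product at 64.6% available chlorine: 6994 / 0.646 = 10,830 g.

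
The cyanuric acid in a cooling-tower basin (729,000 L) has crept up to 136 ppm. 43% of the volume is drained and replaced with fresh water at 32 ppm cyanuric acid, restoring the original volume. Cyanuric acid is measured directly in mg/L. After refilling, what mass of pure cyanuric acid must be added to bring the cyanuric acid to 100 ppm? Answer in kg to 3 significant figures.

After draining 43% and refilling: 136 × 0.57 + 32 × 0.43 = 91.28 ppm.
Deficit to target: 100 − 91.28 = 8.72 mg/L.
Mass: 8.72 mg/L × 729,000 L = 6357 g cyanuric acid.

6.36 kg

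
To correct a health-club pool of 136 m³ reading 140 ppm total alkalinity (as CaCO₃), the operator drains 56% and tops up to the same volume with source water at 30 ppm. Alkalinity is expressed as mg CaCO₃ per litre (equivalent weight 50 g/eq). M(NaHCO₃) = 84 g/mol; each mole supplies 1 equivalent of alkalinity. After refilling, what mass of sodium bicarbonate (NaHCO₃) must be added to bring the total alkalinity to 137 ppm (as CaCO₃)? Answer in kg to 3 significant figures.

13.4 kg

Volume: 136 m³ = 136,000 L.
After draining 56% and refilling: 140 × 0.44 + 30 × 0.56 = 78.4 ppm.
Deficit to target: 137 − 78.4 = 58.6 mg/L.
As CaCO₃: 58.6 mg/L × 136,000 L = 7970 g; ÷ 50 g/eq ÷ 1 = 159.4 mol NaHCO₃.
Mass: 159.4 × 84 = 13,390 g.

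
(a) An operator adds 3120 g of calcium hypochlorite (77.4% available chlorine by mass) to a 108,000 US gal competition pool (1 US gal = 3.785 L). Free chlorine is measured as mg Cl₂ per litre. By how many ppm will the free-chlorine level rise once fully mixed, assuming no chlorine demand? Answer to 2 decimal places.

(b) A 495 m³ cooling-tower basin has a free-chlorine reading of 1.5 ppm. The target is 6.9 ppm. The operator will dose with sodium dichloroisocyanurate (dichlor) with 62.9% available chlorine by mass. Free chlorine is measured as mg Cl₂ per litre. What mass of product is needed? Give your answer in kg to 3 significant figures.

(a) 5.91 ppm; (b) 4.25 kg

(a) Volume: 108,000 US gal × 3.785 L/gal = 408,780 L.
(a) Available chlorine delivered: 3120 g × 0.774 = 2415 g as Cl₂.
(a) Concentration rise: 2415 g / 408,780 L = 5.908 mg/L = 5.91 ppm.

(b) Volume: 495 m³ = 495,000 L.
(b) Chlorine deficit: 6.9 − 1.5 = 5.4 ppm = 5.4 mg/L as Cl₂.
(b) Cl₂ equivalent needed: 5.4 mg/L × 495,000 L = 2,673,000 mg = 2673 g.
(b) Product at 62.9% available chlorine: 2673 / 0.629 = 4250 g.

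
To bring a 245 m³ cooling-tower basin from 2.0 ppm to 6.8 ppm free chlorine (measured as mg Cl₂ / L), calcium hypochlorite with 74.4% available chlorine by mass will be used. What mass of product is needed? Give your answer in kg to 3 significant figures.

Volume: 245 m³ = 245,000 L.
Chlorine deficit: 6.8 − 2.0 = 4.8 ppm = 4.8 mg/L as Cl₂.
Cl₂ equivalent needed: 4.8 mg/L × 245,000 L = 1,176,000 mg = 1176 g.
Product at 74.4% available chlorine: 1176 / 0.744 = 1581 g.

1.58 kg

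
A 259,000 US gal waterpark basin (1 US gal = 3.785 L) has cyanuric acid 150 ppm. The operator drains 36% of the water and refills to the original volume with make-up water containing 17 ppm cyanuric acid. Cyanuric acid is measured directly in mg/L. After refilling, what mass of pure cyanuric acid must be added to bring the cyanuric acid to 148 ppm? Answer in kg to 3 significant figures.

Volume: 259,000 US gal × 3.785 L/gal = 980,315 L.
After draining 36% and refilling: 150 × 0.64 + 17 × 0.36 = 102.12 ppm.
Deficit to target: 148 − 102.12 = 45.88 mg/L.
Mass: 45.88 mg/L × 980,315 L = 44,980 g cyanuric acid.

45.0 kg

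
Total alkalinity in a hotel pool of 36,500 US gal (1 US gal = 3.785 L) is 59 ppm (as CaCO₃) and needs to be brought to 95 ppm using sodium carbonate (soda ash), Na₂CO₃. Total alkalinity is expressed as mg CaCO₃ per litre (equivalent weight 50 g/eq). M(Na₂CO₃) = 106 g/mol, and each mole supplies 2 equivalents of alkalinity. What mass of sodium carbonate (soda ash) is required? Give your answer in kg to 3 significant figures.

5.27 kg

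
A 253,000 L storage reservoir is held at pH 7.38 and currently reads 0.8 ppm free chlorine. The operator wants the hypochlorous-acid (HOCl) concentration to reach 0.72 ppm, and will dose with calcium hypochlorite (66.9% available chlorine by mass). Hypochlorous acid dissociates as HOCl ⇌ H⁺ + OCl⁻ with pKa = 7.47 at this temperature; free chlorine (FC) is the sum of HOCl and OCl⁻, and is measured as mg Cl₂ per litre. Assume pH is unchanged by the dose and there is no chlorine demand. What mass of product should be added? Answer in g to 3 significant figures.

191 g

[OCl⁻]/[HOCl] = 10^(pH − pKa) = 10^(7.38 − 7.47) = 0.8128; fraction as HOCl = 1/(1 + 0.8128) = 0.5516.
Free chlorine required for 0.72 ppm HOCl: 0.72 / 0.5516 = 1.305 ppm.
FC to add: 1.305 − 0.8 = 0.5052 mg/L as Cl₂.
Cl₂ equivalent: 0.5052 mg/L × 253,000 L = 127.8 g.
Product at 66.9% available Cl: 127.8 / 0.669 = 191.1 g.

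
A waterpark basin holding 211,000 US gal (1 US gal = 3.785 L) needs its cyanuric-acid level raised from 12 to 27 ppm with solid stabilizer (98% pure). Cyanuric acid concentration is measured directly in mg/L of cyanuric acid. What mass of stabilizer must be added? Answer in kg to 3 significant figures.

12.2 kg

Volume: 211,000 US gal × 3.785 L/gal = 798,635 L.
CYA to add: (27 − 12) = 15 mg/L × 798,635 L = 11,980 g cyanuric acid.
At 98% purity: 11,980 / 0.98 = 12,220 g product.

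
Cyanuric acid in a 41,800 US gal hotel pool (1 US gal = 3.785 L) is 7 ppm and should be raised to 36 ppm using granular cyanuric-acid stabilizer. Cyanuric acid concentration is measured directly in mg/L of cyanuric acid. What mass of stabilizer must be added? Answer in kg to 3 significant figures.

Volume: 41,800 US gal × 3.785 L/gal = 158,213 L.
CYA to add: (36 − 7) = 29 mg/L × 158,213 L = 4588 g cyanuric acid.

4.59 kg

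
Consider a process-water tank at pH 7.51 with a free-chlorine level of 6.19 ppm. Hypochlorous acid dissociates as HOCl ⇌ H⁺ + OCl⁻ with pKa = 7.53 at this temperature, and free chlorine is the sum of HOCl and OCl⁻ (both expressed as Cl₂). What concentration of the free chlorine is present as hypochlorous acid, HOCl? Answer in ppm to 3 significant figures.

[OCl⁻]/[HOCl] = 10^(pH − pKa) = 10^(7.51 − 7.53) = 10^-0.02 = 0.955.
Fraction as HOCl = 1 / (1 + 0.955) = 0.5115.
HOCl = 0.5115 × 6.19 ppm = 3.166 ppm.

3.17 ppm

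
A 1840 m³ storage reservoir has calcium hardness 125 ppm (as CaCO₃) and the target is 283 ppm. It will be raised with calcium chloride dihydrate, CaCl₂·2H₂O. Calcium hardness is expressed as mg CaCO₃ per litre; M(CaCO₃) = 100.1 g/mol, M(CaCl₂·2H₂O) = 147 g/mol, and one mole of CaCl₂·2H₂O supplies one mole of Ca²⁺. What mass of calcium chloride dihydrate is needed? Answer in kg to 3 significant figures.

427 kg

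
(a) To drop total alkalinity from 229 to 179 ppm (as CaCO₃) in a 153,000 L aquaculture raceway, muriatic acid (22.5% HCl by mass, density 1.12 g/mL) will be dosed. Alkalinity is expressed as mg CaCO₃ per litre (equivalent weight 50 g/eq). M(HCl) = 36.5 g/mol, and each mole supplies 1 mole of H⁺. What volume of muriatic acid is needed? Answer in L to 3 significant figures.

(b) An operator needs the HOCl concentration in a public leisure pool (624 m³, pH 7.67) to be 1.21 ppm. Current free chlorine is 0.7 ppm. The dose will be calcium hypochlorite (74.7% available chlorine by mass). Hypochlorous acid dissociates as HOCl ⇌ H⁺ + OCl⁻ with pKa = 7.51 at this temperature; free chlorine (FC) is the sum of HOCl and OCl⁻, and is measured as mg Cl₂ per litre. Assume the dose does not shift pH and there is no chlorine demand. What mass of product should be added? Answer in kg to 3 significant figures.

(a) 22.2 L; (b) 1.89 kg

(a) Alkalinity to neutralize: (229 − 179) = 50 mg/L as CaCO₃ × 153,000 L = 7650 g as CaCO₃.
(a) Equivalents of H⁺ required: 7650 ÷ 50 g/eq = 153 eq = 153 mol HCl.
(a) Mass of HCl: 153 × 36.5 = 5584 g.
(a) Mass of 22.5% solution: 5584 / 0.225 = 24,820 g.
(a) Volume: 24,820 g ÷ 1.12 g/mL = 22,160 mL.

(b) Volume: 624 m³ = 624,000 L.
(b) [OCl⁻]/[HOCl] = 10^(pH − pKa) = 10^(7.67 − 7.51) = 1.445; fraction as HOCl = 1/(1 + 1.445) = 0.4089.
(b) Free chlorine required for 1.21 ppm HOCl: 1.21 / 0.4089 = 2.959 ppm.
(b) FC to add: 2.959 − 0.7 = 2.259 mg/L as Cl₂.
(b) Cl₂ equivalent: 2.259 mg/L × 624,000 L = 1410 g.
(b) Product at 74.7% available Cl: 1410 / 0.747 = 1887 g.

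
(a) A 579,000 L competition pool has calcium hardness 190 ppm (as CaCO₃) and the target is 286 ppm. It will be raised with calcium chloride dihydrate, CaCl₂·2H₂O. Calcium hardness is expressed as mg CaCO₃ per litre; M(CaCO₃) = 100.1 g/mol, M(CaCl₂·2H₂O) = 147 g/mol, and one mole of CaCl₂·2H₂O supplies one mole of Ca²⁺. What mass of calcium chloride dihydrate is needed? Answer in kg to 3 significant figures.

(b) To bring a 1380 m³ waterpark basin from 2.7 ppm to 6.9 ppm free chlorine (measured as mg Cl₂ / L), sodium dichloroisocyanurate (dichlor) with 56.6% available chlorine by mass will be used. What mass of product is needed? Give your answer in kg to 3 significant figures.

(a) 81.6 kg; (b) 10.2 kg

(a) Hardness to add: (286 − 190) = 96 mg/L as CaCO₃ × 579,000 L = 55,580 g as CaCO₃.
(a) Moles of Ca²⁺ (1 mol Ca²⁺ ≡ 1 mol CaCO₃): 55,580 / 100.1 g/mol = 555.3 mol.
(a) Mass of CaCl₂·2H₂O: 555.3 × 147 = 81,630 g.

(b) Volume: 1380 m³ = 1,380,000 L.
(b) Chlorine deficit: 6.9 − 2.7 = 4.2 ppm = 4.2 mg/L as Cl₂.
(b) Cl₂ equivalent needed: 4.2 mg/L × 1,380,000 L = 5,796,000 mg = 5796 g.
(b) Product at 56.6% available chlorine: 5796 / 0.566 = 10,240 g.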